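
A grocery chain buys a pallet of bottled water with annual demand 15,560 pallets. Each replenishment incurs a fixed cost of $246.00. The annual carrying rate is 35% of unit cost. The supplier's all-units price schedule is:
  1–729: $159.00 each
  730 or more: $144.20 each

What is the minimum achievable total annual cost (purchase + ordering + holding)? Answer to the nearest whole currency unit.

TC* ≈ $2,267,417

Holding cost per unit per year at price C is H = 0.35·C.
For each price level, check whether its EOQ is feasible; otherwise the best quantity at that price is the breakpoint.
EOQ at $159.00 = 370.9 (feasible in tier 1): TC = 15,560×$159.00 + (15,560/370.9)×246 + (370.9/2)×0.35×$159.00 = $2,494,680.49.
EOQ at $144.20 = 389.5 < 730, so use break Q=730: TC = 15,560×$144.20 + (15,560/730.0)×246 + (730.0/2)×0.35×$144.20 = $2,267,417.06.
Lowest total cost among the candidates is at Q = 730.0.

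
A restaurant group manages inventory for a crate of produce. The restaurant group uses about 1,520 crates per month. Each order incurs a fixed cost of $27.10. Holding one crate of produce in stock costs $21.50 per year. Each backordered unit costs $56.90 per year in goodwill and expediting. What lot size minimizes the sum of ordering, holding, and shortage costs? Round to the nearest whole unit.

Q* ≈ 252 crates

Annual demand D = 1,520 × 12 = 18,240.
With planned backorders, Q* = √(2DS/H) · √((H+B)/B).
√(2DS/H) = √(2 × 18,240 × 27.1 / 21.5) = 214.434.
√((H+B)/B) = √((21.5+56.9)/56.9) = 1.1738.
Q* ≈ 251.707.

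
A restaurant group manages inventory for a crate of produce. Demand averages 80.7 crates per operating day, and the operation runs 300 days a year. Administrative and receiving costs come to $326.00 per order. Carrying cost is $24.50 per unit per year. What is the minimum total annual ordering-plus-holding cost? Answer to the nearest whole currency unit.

TC* ≈ $19,665

Annual demand D = 80.7 × 300 = 24,210.
EOQ = √(2DS/H) = √(2 × 24,210 × 326 / 24.5) ≈ 802.67.
At Q*, ordering cost (D/Q*)S equals holding cost (Q*/2)H, each = √(DSH/2).
Minimum total = √(2DSH) = √(2 × 24,210 × 326 × 24.5) ≈ 19665.466.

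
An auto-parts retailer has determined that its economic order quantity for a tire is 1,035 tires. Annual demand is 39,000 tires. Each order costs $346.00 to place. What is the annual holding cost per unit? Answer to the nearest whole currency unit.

The basic EOQ model gives Q* = √(2DS/H); rearrange for the unknown.
From Q* = √(2DS/H): H = 2DS / Q*² = 2 × 39,000 × 346 / 1,035² = 25.1936.

H ≈ $25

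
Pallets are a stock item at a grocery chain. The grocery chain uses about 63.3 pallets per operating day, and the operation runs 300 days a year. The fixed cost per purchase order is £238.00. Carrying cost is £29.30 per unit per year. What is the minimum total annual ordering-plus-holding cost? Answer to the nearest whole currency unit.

Annual demand D = 63.3 × 300 = 18,990.
The optimal lot size = √(2DS/H) = √(2 × 18,990 × 238 / 29.3) ≈ 555.43.
At Q*, ordering cost (D/Q*)S equals holding cost (Q*/2)H, each = √(DSH/2).
Minimum total = √(2DSH) = √(2 × 18,990 × 238 × 29.3) ≈ 16274.204.

TC* ≈ £16,274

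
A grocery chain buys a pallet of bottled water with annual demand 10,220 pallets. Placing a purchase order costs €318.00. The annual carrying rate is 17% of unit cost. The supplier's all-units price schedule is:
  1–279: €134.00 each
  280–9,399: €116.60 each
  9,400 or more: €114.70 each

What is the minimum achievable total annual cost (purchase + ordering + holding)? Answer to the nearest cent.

TC* ≈ €1,203,002.83

Holding cost per unit per year at price C is H = 0.17·C.
For each price level, check whether its EOQ is feasible; otherwise the best quantity at that price is the breakpoint.
Tier 1 (€134.00): EOQ = 534.2 exceeds tier's upper bound 279, so this tier is dominated.
EOQ at €116.60 = 572.6 (feasible in tier 2): TC = 10,220×€116.60 + (10,220/572.6)×318 + (572.6/2)×0.17×€116.60 = €1,203,002.83.
EOQ at €114.70 = 577.4 < 9400, so use break Q=9400: TC = 10,220×€114.70 + (10,220/9400.0)×318 + (9400.0/2)×0.17×€114.70 = €1,264,225.04.
Lowest total cost among the candidates is at Q = 572.6.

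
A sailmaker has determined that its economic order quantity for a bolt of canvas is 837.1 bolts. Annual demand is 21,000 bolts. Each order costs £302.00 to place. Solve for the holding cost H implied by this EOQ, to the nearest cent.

Squaring Q* = √(2DS/H) gives Q*² = 2DS/H.
From Q* = √(2DS/H): H = 2DS / Q*² = 2 × 21,000 × 302 / 837.1² = 18.1010.

H ≈ £18.10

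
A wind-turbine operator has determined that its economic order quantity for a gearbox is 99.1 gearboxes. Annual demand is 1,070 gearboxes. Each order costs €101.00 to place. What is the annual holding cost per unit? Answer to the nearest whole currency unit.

H ≈ €22

Squaring Q* = √(2DS/H) gives Q*² = 2DS/H.
From Q* = √(2DS/H): H = 2DS / Q*² = 2 × 1,070 × 101 / 99.1² = 22.0084.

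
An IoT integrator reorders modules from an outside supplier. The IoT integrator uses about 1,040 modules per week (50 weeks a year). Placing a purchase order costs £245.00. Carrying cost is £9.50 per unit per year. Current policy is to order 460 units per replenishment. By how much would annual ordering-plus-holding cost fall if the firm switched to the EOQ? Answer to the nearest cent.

Extra cost ≈ £14,322.37 per year

Annual demand D = 1,040 × 50 = 52,000.
EOQ = √(2DS/H) = √(2 × 52,000 × 245 / 9.5) ≈ 1637.71.
Cost at Q* = (D/Q*)S + (Q*/2)H = √(2DSH) ≈ £15,558.28.
Cost at Q = 460: (52,000/460)×245 + (460/2)×9.5 = £27,695.65 + £2,185.00 = £29,880.65.
Excess = £29,880.65 − £15,558.28 = £14,322.37.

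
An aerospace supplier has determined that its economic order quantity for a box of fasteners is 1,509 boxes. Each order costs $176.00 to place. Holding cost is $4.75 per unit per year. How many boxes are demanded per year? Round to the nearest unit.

Squaring Q* = √(2DS/H) gives Q*² = 2DS/H.
From Q* = √(2DS/H): D = Q*²H / (2S) = 1,509² × 4.75 / (2 × 176) = 30727.656.

D ≈ 30,728 boxes per year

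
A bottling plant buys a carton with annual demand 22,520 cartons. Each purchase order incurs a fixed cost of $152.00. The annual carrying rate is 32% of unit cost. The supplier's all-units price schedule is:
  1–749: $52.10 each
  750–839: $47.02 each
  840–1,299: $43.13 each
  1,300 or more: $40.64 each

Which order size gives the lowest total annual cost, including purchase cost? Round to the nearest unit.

Holding cost per unit per year at price C is H = 0.32·C.
For each price level, check whether its EOQ is feasible; otherwise the best quantity at that price is the breakpoint.
EOQ at $52.10 = 640.8 (feasible in tier 1): TC = 22,520×$52.10 + (22,520/640.8)×152 + (640.8/2)×0.32×$52.10 = $1,183,975.53.
EOQ at $47.02 = 674.5 < 750, so use break Q=750: TC = 22,520×$47.02 + (22,520/750.0)×152 + (750.0/2)×0.32×$47.02 = $1,069,096.85.
EOQ at $43.13 = 704.3 < 840, so use break Q=840: TC = 22,520×$43.13 + (22,520/840.0)×152 + (840.0/2)×0.32×$43.13 = $981,159.32.
EOQ at $40.64 = 725.6 < 1300, so use break Q=1300: TC = 22,520×$40.64 + (22,520/1300.0)×152 + (1300.0/2)×0.32×$40.64 = $926,299.03.
Lowest total cost is $926,299.03 at Q = 1300.0.

Q* ≈ 1,300 cartons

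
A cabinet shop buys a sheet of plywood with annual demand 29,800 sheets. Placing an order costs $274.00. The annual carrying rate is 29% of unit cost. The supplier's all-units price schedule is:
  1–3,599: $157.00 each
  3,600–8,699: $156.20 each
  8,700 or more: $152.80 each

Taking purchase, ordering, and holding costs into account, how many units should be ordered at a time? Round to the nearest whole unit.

Q* ≈ 599 sheets

Holding cost per unit per year at price C is H = 0.29·C.
Evaluate total cost at each tier's feasible EOQ or, if the EOQ is below the tier, at the tier's minimum quantity.
EOQ at $157.00 = 598.9 (feasible in tier 1): TC = 29,800×$157.00 + (29,800/598.9)×274 + (598.9/2)×0.29×$157.00 = $4,705,867.62.
EOQ at $156.20 = 600.4 < 3600, so use break Q=3600: TC = 29,800×$156.20 + (29,800/3600.0)×274 + (3600.0/2)×0.29×$156.20 = $4,738,564.51.
EOQ at $152.80 = 607.1 < 8700, so use break Q=8700: TC = 29,800×$152.80 + (29,800/8700.0)×274 + (8700.0/2)×0.29×$152.80 = $4,747,135.73.
Lowest total cost is $4,705,867.62 at Q = 598.9.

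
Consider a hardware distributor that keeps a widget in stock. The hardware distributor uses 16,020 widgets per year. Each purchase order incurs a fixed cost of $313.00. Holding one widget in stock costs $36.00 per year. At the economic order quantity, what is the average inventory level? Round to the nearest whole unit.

Average inventory ≈ 264 widgets

Q* = √(2DS/H) = √(2 × 16,020 × 313 / 36) ≈ 527.80.
Average inventory = Q*/2 ≈ 527.80 / 2 = 263.899.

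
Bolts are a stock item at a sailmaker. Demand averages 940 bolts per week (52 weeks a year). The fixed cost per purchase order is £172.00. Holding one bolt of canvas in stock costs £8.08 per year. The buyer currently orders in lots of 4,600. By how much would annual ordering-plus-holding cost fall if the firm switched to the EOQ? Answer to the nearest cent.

Annual demand D = 940 × 52 = 48,880.
EOQ = √(2DS/H) = √(2 × 48,880 × 172 / 8.08) ≈ 1442.58.
Cost at Q* = (D/Q*)S + (Q*/2)H = √(2DSH) ≈ £11,656.03.
Cost at Q = 4,600: (48,880/4,600)×172 + (4,600/2)×8.08 = £1,827.69 + £18,584.00 = £20,411.69.
Excess = £20,411.69 − £11,656.03 = £8,755.66.

Extra cost ≈ £8,755.66 per year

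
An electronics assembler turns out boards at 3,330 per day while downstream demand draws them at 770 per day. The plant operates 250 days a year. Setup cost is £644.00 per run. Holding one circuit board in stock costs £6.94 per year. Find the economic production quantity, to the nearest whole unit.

Annual demand D = 770 × 250 = 192,500.
Production build-up factor (1 − d/p) = 1 − 770/3,330 = 0.7688.
Q* = √(2DS / (H(1 − d/p))) = √(2 × 192,500 × 644 / (6.94 × 0.7688)).
= √(247,940,000 / 5.3353) ≈ 6817.038.

Q* ≈ 6,817 boards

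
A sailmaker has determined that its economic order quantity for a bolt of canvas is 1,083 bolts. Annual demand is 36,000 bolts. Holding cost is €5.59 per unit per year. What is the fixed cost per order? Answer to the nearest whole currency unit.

Invert the EOQ relation Q*² = 2DS/H.
From Q* = √(2DS/H): S = Q*²H / (2D) = 1,083² × 5.59 / (2 × 36,000) = 91.0618.

S ≈ €91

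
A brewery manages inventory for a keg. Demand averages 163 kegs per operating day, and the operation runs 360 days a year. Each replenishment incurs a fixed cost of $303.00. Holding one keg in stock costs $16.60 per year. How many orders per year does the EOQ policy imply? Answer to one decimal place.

N ≈ 40.1 orders per year

Annual demand D = 163 × 360 = 58,680.
The optimal lot size = √(2DS/H) = √(2 × 58,680 × 303 / 16.6) ≈ 1463.62.
Orders per year = D / Q* = 58,680 / 1463.62 ≈ 40.092.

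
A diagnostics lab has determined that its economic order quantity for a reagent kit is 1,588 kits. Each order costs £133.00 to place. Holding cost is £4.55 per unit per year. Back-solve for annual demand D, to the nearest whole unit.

The basic EOQ model gives Q* = √(2DS/H); rearrange for the unknown.
From Q* = √(2DS/H): D = Q*²H / (2S) = 1,588² × 4.55 / (2 × 133) = 43135.095.

D ≈ 43,135 kits per year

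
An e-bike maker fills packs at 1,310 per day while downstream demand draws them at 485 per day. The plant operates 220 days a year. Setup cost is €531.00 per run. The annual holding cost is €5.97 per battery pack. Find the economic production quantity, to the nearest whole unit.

Annual demand D = 485 × 220 = 106,700.
Production build-up factor (1 − d/p) = 1 − 485/1,310 = 0.6298.
Q* = √(2DS / (H(1 − d/p))) = √(2 × 106,700 × 531 / (5.97 × 0.6298)).
= √(113,315,400 / 3.7597) ≈ 5489.919.

Q* ≈ 5,490 packs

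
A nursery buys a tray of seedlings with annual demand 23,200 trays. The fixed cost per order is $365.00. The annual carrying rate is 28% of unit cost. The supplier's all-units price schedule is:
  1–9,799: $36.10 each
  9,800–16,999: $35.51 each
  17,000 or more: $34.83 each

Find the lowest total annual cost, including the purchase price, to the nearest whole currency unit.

TC* ≈ $850,604

Holding cost per unit per year at price C is H = 0.28·C.
Evaluate total cost at each tier's feasible EOQ or, if the EOQ is below the tier, at the tier's minimum quantity.
EOQ at $36.10 = 1294.4 (feasible in tier 1): TC = 23,200×$36.10 + (23,200/1294.4)×365 + (1294.4/2)×0.28×$36.10 = $850,603.92.
EOQ at $35.51 = 1305.1 < 9800, so use break Q=9800: TC = 23,200×$35.51 + (23,200/9800.0)×365 + (9800.0/2)×0.28×$35.51 = $873,415.80.
EOQ at $34.83 = 1317.8 < 17000, so use break Q=17000: TC = 23,200×$34.83 + (23,200/17000.0)×365 + (17000.0/2)×0.28×$34.83 = $891,449.52.
Lowest total cost among the candidates is at Q = 1294.4.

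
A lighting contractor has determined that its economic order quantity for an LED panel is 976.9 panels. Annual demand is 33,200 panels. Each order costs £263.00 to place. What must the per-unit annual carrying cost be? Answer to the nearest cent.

H ≈ £18.30

The basic EOQ model gives Q* = √(2DS/H); rearrange for the unknown.
From Q* = √(2DS/H): H = 2DS / Q*² = 2 × 33,200 × 263 / 976.9² = 18.2988.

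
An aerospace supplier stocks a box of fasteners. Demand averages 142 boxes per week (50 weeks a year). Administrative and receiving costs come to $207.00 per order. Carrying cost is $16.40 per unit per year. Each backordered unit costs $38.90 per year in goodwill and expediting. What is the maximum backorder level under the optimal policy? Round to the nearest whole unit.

Annual demand D = 142 × 50 = 7,100.
With planned backorders, Q* = √(2DS/H) · √((H+B)/B).
√(2DS/H) = √(2 × 7,100 × 207 / 16.4) = 423.358.
√((H+B)/B) = √((16.4+38.9)/38.9) = 1.1923.
Q* ≈ 504.772.
S* = Q* · H/(H+B) = 504.772 × 16.4/55.3 ≈ 149.697.

S* ≈ 150 boxes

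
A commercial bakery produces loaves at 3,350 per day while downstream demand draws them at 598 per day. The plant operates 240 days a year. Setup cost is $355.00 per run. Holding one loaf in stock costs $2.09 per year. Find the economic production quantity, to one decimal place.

Annual demand D = 598 × 240 = 143,520.
Production build-up factor (1 − d/p) = 1 − 598/3,350 = 0.8215.
Q* = √(2DS / (H(1 − d/p))) = √(2 × 143,520 × 355 / (2.09 × 0.8215)).
= √(101,899,200 / 1.7169) ≈ 7703.896.

Q* ≈ 7,703.9 loaves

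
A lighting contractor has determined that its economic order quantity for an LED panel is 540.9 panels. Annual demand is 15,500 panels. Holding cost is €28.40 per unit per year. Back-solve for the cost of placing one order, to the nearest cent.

S ≈ €268.03

Squaring Q* = √(2DS/H) gives Q*² = 2DS/H.
From Q* = √(2DS/H): S = Q*²H / (2D) = 540.9² × 28.4 / (2 × 15,500) = 268.0344.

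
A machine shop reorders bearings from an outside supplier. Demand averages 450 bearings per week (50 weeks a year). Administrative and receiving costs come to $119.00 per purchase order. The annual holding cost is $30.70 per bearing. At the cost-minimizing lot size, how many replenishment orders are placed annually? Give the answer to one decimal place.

Annual demand D = 450 × 50 = 22,500.
Q* = √(2DS/H) = √(2 × 22,500 × 119 / 30.7) ≈ 417.65.
Orders per year = D / Q* = 22,500 / 417.65 ≈ 53.873.

N ≈ 53.9 orders per year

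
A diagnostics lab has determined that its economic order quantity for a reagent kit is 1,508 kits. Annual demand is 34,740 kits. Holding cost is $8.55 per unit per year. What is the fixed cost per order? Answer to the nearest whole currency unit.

The basic EOQ model gives Q* = √(2DS/H); rearrange for the unknown.
From Q* = √(2DS/H): S = Q*²H / (2D) = 1,508² × 8.55 / (2 × 34,740) = 279.8395.

S ≈ $280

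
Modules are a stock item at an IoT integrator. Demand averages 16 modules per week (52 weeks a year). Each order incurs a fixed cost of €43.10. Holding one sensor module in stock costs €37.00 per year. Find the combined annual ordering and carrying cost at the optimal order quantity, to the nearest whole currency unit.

TC* ≈ €1,629

Annual demand D = 16 × 52 = 832.
Q* = √(2DS/H) = √(2 × 832 × 43.1 / 37) ≈ 44.03.
At Q*, ordering cost (D/Q*)S equals holding cost (Q*/2)H, each = √(DSH/2).
Minimum total = √(2DSH) = √(2 × 832 × 43.1 × 37) ≈ 1628.982.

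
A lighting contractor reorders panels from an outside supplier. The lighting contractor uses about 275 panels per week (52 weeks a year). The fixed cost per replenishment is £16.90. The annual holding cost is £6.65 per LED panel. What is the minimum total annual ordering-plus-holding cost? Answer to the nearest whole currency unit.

TC* ≈ £1,793

Annual demand D = 275 × 52 = 14,300.
The optimal lot size = √(2DS/H) = √(2 × 14,300 × 16.9 / 6.65) ≈ 269.60.
At the optimum the two cost components are equal, so total cost = 2·(Q*/2)H = Q*·H.
Minimum total = √(2DSH) = √(2 × 14,300 × 16.9 × 6.65) ≈ 1792.822.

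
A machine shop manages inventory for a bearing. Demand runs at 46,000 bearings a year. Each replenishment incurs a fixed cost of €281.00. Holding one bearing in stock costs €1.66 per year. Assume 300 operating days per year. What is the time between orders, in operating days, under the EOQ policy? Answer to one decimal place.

Q* = √(2DS/H) = √(2 × 46,000 × 281 / 1.66) ≈ 3946.33.
Cycle time = Q*/D × 300 = 3946.33 / 46,000 × 300 ≈ 25.737 days.

T ≈ 25.7 days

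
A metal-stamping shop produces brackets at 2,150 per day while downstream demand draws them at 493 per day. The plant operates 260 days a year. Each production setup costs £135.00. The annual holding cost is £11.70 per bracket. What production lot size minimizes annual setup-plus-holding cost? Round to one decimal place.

Annual demand D = 493 × 260 = 128,180.
Production build-up factor (1 − d/p) = 1 − 493/2,150 = 0.7707.
Q* = √(2DS / (H(1 − d/p))) = √(2 × 128,180 × 135 / (11.7 × 0.7707)).
= √(34,608,600 / 9.0172) ≈ 1959.102.

Q* ≈ 1,959.1 brackets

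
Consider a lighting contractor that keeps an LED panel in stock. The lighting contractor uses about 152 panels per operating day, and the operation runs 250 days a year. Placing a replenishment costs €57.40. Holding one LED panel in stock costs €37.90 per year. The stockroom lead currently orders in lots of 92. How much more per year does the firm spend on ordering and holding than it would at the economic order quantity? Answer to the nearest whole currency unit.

Extra cost ≈ €12,594 per year

Annual demand D = 152 × 250 = 38,000.
EOQ = √(2DS/H) = √(2 × 38,000 × 57.4 / 37.9) ≈ 339.27.
Cost at Q* = (D/Q*)S + (Q*/2)H = √(2DSH) ≈ €12,858.26.
Cost at Q = 92: (38,000/92)×57.4 + (92/2)×37.9 = €23,708.70 + €1,743.40 = €25,452.10.
Excess = €25,452.10 − €12,858.26 = €12,593.83.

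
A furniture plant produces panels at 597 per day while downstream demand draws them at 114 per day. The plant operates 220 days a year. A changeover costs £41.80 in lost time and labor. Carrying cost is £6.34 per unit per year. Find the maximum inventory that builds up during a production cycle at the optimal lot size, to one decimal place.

I_max ≈ 517.3 panels

Annual demand D = 114 × 220 = 25,080.
Production build-up factor (1 − d/p) = 1 − 114/597 = 0.8090.
Q* = √(2DS / (H(1 − d/p))) = √(2 × 25,080 × 41.8 / (6.34 × 0.8090)).
= √(2,096,688 / 5.1293) ≈ 639.346.
Maximum inventory = Q*(1 − d/p) = 639.346 × 0.8090 ≈ 517.260.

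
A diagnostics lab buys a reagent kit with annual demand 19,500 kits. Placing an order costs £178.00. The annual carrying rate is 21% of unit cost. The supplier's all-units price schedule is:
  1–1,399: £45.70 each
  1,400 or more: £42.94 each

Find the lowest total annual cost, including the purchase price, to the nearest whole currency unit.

Holding cost per unit per year at price C is H = 0.21·C.
Evaluate total cost at each tier's feasible EOQ or, if the EOQ is below the tier, at the tier's minimum quantity.
EOQ at £45.70 = 850.5 (feasible in tier 1): TC = 19,500×£45.70 + (19,500/850.5)×178 + (850.5/2)×0.21×£45.70 = £899,312.25.
EOQ at £42.94 = 877.4 < 1400, so use break Q=1400: TC = 19,500×£42.94 + (19,500/1400.0)×178 + (1400.0/2)×0.21×£42.94 = £846,121.47.
Lowest total cost among the candidates is at Q = 1400.0.

TC* ≈ £846,121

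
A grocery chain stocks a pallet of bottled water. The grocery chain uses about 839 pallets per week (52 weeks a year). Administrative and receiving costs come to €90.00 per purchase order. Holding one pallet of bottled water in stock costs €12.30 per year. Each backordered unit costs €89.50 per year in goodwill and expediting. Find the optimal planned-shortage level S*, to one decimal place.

Annual demand D = 839 × 52 = 43,628.
With planned backorders, Q* = √(2DS/H) · √((H+B)/B).
√(2DS/H) = √(2 × 43,628 × 90 / 12.3) = 799.036.
√((H+B)/B) = √((12.3+89.5)/89.5) = 1.0665.
Q* ≈ 852.175.
S* = Q* · H/(H+B) = 852.175 × 12.3/101.8 ≈ 102.964.

S* ≈ 103.0 pallets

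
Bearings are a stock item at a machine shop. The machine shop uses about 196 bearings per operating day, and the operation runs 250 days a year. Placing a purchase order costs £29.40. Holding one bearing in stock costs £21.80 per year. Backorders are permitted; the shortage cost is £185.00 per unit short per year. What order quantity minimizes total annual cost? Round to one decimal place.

Annual demand D = 196 × 250 = 49,000.
With planned backorders, Q* = √(2DS/H) · √((H+B)/B).
√(2DS/H) = √(2 × 49,000 × 29.4 / 21.8) = 363.545.
√((H+B)/B) = √((21.8+185)/185) = 1.0573.
Q* ≈ 384.369.

Q* ≈ 384.4 bearings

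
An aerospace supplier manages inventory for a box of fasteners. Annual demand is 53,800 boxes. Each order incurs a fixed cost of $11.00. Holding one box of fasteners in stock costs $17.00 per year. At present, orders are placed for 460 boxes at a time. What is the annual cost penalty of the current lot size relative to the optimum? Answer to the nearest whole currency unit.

EOQ = √(2DS/H) = √(2 × 53,800 × 11 / 17) ≈ 263.86.
Cost at Q* = (D/Q*)S + (Q*/2)H = √(2DSH) ≈ $4,485.67.
Cost at Q = 460: (53,800/460)×11 + (460/2)×17 = $1,286.52 + $3,910.00 = $5,196.52.
Excess = $5,196.52 − $4,485.67 = $710.86.

Extra cost ≈ $711 per year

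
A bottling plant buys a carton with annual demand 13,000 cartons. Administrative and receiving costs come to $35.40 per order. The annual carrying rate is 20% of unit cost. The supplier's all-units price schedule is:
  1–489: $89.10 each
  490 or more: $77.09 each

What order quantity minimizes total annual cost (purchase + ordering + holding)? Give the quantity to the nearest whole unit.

Holding cost per unit per year at price C is H = 0.20·C.
Candidates are each tier's EOQ (if it falls in that tier) and each price-break quantity.
EOQ at $89.10 = 227.3 (feasible in tier 1): TC = 13,000×$89.10 + (13,000/227.3)×35.4 + (227.3/2)×0.20×$89.10 = $1,162,349.88.
EOQ at $77.09 = 244.3 < 490, so use break Q=490: TC = 13,000×$77.09 + (13,000/490.0)×35.4 + (490.0/2)×0.20×$77.09 = $1,006,886.59.
Lowest total cost is $1,006,886.59 at Q = 490.0.

Q* ≈ 490 cartons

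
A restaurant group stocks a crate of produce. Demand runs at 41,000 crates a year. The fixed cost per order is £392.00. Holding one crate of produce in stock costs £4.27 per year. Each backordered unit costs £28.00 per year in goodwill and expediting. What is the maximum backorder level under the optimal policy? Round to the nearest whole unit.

S* ≈ 390 crates

With planned backorders, Q* = √(2DS/H) · √((H+B)/B).
√(2DS/H) = √(2 × 41,000 × 392 / 4.27) = 2743.696.
√((H+B)/B) = √((4.27+28)/28) = 1.0735.
Q* ≈ 2945.483.
S* = Q* · H/(H+B) = 2945.483 × 4.27/32.27 ≈ 389.749.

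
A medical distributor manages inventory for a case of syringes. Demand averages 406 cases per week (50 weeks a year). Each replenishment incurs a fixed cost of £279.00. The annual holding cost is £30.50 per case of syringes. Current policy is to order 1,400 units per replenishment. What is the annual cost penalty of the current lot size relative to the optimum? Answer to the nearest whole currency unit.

Annual demand D = 406 × 50 = 20,300.
EOQ = √(2DS/H) = √(2 × 20,300 × 279 / 30.5) ≈ 609.42.
Cost at Q* = (D/Q*)S + (Q*/2)H = √(2DSH) ≈ £18,587.25.
Cost at Q = 1,400: (20,300/1,400)×279 + (1,400/2)×30.5 = £4,045.50 + £21,350.00 = £25,395.50.
Excess = £25,395.50 − £18,587.25 = £6,808.25.

Extra cost ≈ £6,808 per year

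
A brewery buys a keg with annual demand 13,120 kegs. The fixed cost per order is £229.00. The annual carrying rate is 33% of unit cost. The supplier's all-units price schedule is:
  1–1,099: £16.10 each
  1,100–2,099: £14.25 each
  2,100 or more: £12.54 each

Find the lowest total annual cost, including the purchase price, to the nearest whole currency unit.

TC* ≈ £170,301

Holding cost per unit per year at price C is H = 0.33·C.
For each price level, check whether its EOQ is feasible; otherwise the best quantity at that price is the breakpoint.
EOQ at £16.10 = 1063.5 (feasible in tier 1): TC = 13,120×£16.10 + (13,120/1063.5)×229 + (1063.5/2)×0.33×£16.10 = £216,882.27.
EOQ at £14.25 = 1130.4 (feasible in tier 2): TC = 13,120×£14.25 + (13,120/1130.4)×229 + (1130.4/2)×0.33×£14.25 = £192,275.74.
EOQ at £12.54 = 1205.0 < 2100, so use break Q=2100: TC = 13,120×£12.54 + (13,120/2100.0)×229 + (2100.0/2)×0.33×£12.54 = £170,300.61.
Lowest total cost among the candidates is at Q = 2100.0.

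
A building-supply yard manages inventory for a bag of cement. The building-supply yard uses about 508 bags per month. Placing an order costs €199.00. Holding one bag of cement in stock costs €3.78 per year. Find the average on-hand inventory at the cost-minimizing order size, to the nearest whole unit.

Average inventory ≈ 401 bags

Annual demand D = 508 × 12 = 6,096.
EOQ = √(2DS/H) = √(2 × 6,096 × 199 / 3.78) ≈ 801.16.
Average inventory = Q*/2 ≈ 801.16 / 2 = 400.579.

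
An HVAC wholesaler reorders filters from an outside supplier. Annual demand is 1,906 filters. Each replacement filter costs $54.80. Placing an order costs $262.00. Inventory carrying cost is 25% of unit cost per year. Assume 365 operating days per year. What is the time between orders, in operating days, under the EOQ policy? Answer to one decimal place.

Holding cost H = 0.25 × $54.80 = $13.7000 per unit per year.
EOQ = √(2DS/H) = √(2 × 1,906 × 262 / 13.7) ≈ 270.00.
Cycle time = Q*/D × 365 = 270.00 / 1,906 × 365 ≈ 51.706 days.

T ≈ 51.7 days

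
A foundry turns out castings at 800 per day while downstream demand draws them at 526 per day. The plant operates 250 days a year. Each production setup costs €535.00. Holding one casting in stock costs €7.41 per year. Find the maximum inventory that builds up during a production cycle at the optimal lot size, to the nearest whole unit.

I_max ≈ 2,550 castings

Annual demand D = 526 × 250 = 131,500.
Production build-up factor (1 − d/p) = 1 − 526/800 = 0.3425.
Q* = √(2DS / (H(1 − d/p))) = √(2 × 131,500 × 535 / (7.41 × 0.3425)).
= √(140,705,000 / 2.5379) ≈ 7445.869.
Maximum inventory = Q*(1 − d/p) = 7445.869 × 0.3425 ≈ 2550.210.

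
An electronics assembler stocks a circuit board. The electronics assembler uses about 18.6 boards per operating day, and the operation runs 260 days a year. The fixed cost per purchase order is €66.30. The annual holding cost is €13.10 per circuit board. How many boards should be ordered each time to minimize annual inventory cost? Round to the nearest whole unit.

Annual demand D = 18.6 × 260 = 4,836.
EOQ = √(2DS / H) = √(2 × 4,836 × 66.3 / 13.1).
= √(641,253.6 / 13.1) = √48,950.6565 ≈ 221.248.

Q* ≈ 221 boards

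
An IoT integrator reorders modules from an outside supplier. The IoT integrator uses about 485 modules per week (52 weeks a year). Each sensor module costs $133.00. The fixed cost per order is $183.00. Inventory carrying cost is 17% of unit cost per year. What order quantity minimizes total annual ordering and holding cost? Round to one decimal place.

Annual demand D = 485 × 52 = 25,220.
Holding cost H = 0.17 × $133.00 = $22.6100 per unit per year.
EOQ = √(2DS / H) = √(2 × 25,220 × 183 / 22.61).
= √(9,230,520 / 22.61) = √408,249.4471 ≈ 638.944.

Q* ≈ 638.9 modules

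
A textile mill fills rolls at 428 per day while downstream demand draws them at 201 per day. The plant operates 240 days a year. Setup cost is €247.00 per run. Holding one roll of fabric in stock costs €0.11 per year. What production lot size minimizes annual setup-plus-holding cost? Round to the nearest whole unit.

Annual demand D = 201 × 240 = 48,240.
Production build-up factor (1 − d/p) = 1 − 201/428 = 0.5304.
Q* = √(2DS / (H(1 − d/p))) = √(2 × 48,240 × 247 / (0.11 × 0.5304)).
= √(23,830,560 / 0.0583) ≈ 20210.625.

Q* ≈ 20,211 rolls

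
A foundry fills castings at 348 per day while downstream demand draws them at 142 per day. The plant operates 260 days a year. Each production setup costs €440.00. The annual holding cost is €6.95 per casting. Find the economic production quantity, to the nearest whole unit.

Annual demand D = 142 × 260 = 36,920.
Production build-up factor (1 − d/p) = 1 − 142/348 = 0.5920.
Q* = √(2DS / (H(1 − d/p))) = √(2 × 36,920 × 440 / (6.95 × 0.5920)).
= √(32,489,600 / 4.1141) ≈ 2810.191.

Q* ≈ 2,810 castings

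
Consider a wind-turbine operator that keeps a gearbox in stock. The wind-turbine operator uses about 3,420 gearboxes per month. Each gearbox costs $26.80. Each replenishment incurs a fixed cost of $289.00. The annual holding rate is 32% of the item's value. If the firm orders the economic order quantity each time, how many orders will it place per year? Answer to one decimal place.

N ≈ 24.7 orders per year

Annual demand D = 3,420 × 12 = 41,040.
Holding cost H = 0.32 × $26.80 = $8.5760 per unit per year.
EOQ = √(2DS/H) = √(2 × 41,040 × 289 / 8.576) ≈ 1663.13.
Orders per year = D / Q* = 41,040 / 1663.13 ≈ 24.676.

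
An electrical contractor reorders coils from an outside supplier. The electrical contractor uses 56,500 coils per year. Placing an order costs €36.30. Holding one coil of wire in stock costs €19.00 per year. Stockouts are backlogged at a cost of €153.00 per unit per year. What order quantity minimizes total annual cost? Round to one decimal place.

With planned backorders, Q* = √(2DS/H) · √((H+B)/B).
√(2DS/H) = √(2 × 56,500 × 36.3 / 19) = 464.639.
√((H+B)/B) = √((19+153)/153) = 1.0603.
Q* ≈ 492.645.

Q* ≈ 492.6 coils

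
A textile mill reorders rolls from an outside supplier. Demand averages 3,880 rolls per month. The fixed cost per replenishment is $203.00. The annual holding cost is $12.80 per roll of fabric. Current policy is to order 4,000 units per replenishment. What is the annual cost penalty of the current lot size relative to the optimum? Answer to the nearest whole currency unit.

Extra cost ≈ $12,408 per year

Annual demand D = 3,880 × 12 = 46,560.
EOQ = √(2DS/H) = √(2 × 46,560 × 203 / 12.8) ≈ 1215.25.
Cost at Q* = (D/Q*)S + (Q*/2)H = √(2DSH) ≈ $15,555.16.
Cost at Q = 4,000: (46,560/4,000)×203 + (4,000/2)×12.8 = $2,362.92 + $25,600.00 = $27,962.92.
Excess = $27,962.92 − $15,555.16 = $12,407.76.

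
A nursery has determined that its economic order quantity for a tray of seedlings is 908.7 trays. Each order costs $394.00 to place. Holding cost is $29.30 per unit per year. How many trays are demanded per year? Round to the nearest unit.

Invert the EOQ relation Q*² = 2DS/H.
From Q* = √(2DS/H): D = Q*²H / (2S) = 908.7² × 29.3 / (2 × 394) = 30703.116.

D ≈ 30,703 trays per year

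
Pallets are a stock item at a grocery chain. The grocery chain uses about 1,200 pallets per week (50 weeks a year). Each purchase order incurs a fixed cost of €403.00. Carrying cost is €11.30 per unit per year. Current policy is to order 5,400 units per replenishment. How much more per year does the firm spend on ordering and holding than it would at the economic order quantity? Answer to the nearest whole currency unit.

Annual demand D = 1,200 × 50 = 60,000.
EOQ = √(2DS/H) = √(2 × 60,000 × 403 / 11.3) ≈ 2068.73.
Cost at Q* = (D/Q*)S + (Q*/2)H = √(2DSH) ≈ €23,376.66.
Cost at Q = 5,400: (60,000/5,400)×403 + (5,400/2)×11.3 = €4,477.78 + €30,510.00 = €34,987.78.
Excess = €34,987.78 − €23,376.66 = €11,611.12.

Extra cost ≈ €11,611 per year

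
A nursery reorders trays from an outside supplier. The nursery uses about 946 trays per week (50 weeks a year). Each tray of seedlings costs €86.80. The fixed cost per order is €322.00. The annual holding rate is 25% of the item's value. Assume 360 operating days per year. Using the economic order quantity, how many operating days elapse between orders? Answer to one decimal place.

T ≈ 9.0 days

Annual demand D = 946 × 50 = 47,300.
Holding cost H = 0.25 × €86.80 = €21.7000 per unit per year.
The optimal lot size = √(2DS/H) = √(2 × 47,300 × 322 / 21.7) ≈ 1184.80.
Cycle time = Q*/D × 360 = 1184.80 / 47,300 × 360 ≈ 9.017 days.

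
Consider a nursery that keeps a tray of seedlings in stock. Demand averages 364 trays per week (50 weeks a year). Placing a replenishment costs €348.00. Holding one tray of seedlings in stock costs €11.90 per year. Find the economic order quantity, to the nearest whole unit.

Annual demand D = 364 × 50 = 18,200.
EOQ = √(2DS / H) = √(2 × 18,200 × 348 / 11.9).
= √(12,667,200 / 11.9) = √1,064,470.5882 ≈ 1031.732.

Q* ≈ 1,032 trays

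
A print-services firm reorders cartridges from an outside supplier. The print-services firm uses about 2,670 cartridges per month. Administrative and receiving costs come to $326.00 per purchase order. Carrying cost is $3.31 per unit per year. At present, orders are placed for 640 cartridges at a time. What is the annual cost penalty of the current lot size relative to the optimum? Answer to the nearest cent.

Extra cost ≈ $9,064.16 per year

Annual demand D = 2,670 × 12 = 32,040.
EOQ = √(2DS/H) = √(2 × 32,040 × 326 / 3.31) ≈ 2512.21.
Cost at Q* = (D/Q*)S + (Q*/2)H = √(2DSH) ≈ $8,315.42.
Cost at Q = 640: (32,040/640)×326 + (640/2)×3.31 = $16,320.38 + $1,059.20 = $17,379.58.
Excess = $17,379.58 − $8,315.42 = $9,064.16.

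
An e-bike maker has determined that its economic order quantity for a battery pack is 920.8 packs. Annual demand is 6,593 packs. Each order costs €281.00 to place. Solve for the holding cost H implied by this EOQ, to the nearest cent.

Squaring Q* = √(2DS/H) gives Q*² = 2DS/H.
From Q* = √(2DS/H): H = 2DS / Q*² = 2 × 6,593 × 281 / 920.8² = 4.3701.

H ≈ €4.37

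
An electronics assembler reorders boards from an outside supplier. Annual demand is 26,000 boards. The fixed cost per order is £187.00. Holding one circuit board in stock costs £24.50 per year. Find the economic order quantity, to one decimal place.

Q* ≈ 630.0 boards

EOQ = √(2DS / H) = √(2 × 26,000 × 187 / 24.5).
= √(9,724,000 / 24.5) = √396,897.9592 ≈ 629.998.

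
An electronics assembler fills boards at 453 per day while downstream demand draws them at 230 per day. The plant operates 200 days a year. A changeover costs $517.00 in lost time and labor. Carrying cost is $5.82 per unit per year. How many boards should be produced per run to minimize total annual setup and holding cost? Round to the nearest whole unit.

Annual demand D = 230 × 200 = 46,000.
Production build-up factor (1 − d/p) = 1 − 230/453 = 0.4923.
Q* = √(2DS / (H(1 − d/p))) = √(2 × 46,000 × 517 / (5.82 × 0.4923)).
= √(47,564,000 / 2.865) ≈ 4074.500.

Q* ≈ 4,075 boards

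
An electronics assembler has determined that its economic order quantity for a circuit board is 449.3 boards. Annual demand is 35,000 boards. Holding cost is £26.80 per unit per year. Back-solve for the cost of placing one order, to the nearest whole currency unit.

S ≈ £77

Squaring Q* = √(2DS/H) gives Q*² = 2DS/H.
From Q* = √(2DS/H): S = Q*²H / (2D) = 449.3² × 26.8 / (2 × 35,000) = 77.2876.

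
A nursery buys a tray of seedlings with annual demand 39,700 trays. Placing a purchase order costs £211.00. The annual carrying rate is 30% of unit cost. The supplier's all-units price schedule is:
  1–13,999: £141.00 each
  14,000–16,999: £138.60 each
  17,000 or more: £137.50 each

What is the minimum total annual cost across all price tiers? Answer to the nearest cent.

Holding cost per unit per year at price C is H = 0.30·C.
For each price level, check whether its EOQ is feasible; otherwise the best quantity at that price is the breakpoint.
EOQ at £141.00 = 629.3 (feasible in tier 1): TC = 39,700×£141.00 + (39,700/629.3)×211 + (629.3/2)×0.30×£141.00 = £5,624,320.83.
EOQ at £138.60 = 634.8 < 14000, so use break Q=14000: TC = 39,700×£138.60 + (39,700/14000.0)×211 + (14000.0/2)×0.30×£138.60 = £5,794,078.34.
EOQ at £137.50 = 637.3 < 17000, so use break Q=17000: TC = 39,700×£137.50 + (39,700/17000.0)×211 + (17000.0/2)×0.30×£137.50 = £5,809,867.75.
Lowest total cost among the candidates is at Q = 629.3.

TC* ≈ £5,624,320.83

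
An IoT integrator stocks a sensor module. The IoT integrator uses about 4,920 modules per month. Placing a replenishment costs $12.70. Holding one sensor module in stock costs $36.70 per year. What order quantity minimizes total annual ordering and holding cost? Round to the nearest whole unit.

Q* ≈ 202 modules

Annual demand D = 4,920 × 12 = 59,040.
EOQ = √(2DS / H) = √(2 × 59,040 × 12.7 / 36.7).
= √(1,499,616 / 36.7) = √40,861.4714 ≈ 202.142.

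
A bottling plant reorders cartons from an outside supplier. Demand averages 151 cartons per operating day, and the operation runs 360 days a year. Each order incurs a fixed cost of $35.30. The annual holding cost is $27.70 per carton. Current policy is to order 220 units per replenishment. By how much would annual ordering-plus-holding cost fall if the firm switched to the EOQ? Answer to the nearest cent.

Extra cost ≈ $1,458.76 per year

Annual demand D = 151 × 360 = 54,360.
EOQ = √(2DS/H) = √(2 × 54,360 × 35.3 / 27.7) ≈ 372.22.
Cost at Q* = (D/Q*)S + (Q*/2)H = √(2DSH) ≈ $10,310.55.
Cost at Q = 220: (54,360/220)×35.3 + (220/2)×27.7 = $8,722.31 + $3,047.00 = $11,769.31.
Excess = $11,769.31 − $10,310.55 = $1,458.76.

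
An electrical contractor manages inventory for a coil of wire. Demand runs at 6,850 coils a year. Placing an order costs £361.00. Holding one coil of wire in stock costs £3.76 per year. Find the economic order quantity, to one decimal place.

EOQ = √(2DS / H) = √(2 × 6,850 × 361 / 3.76).
= √(4,945,700 / 3.76) = √1,315,345.7447 ≈ 1146.885.

Q* ≈ 1,146.9 coils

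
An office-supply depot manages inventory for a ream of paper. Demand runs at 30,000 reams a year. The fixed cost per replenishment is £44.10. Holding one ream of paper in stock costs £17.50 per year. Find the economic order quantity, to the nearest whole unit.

EOQ = √(2DS / H) = √(2 × 30,000 × 44.1 / 17.5).
= √(2,646,000 / 17.5) = √151,200 ≈ 388.844.

Q* ≈ 389 reams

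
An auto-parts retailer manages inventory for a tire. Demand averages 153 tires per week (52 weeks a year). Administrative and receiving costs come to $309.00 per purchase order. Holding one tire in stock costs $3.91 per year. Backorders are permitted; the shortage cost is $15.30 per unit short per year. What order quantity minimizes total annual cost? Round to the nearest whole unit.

Annual demand D = 153 × 52 = 7,956.
With planned backorders, Q* = √(2DS/H) · √((H+B)/B).
√(2DS/H) = √(2 × 7,956 × 309 / 3.91) = 1121.381.
√((H+B)/B) = √((3.91+15.3)/15.3) = 1.1205.
Q* ≈ 1256.525.

Q* ≈ 1,257 tires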